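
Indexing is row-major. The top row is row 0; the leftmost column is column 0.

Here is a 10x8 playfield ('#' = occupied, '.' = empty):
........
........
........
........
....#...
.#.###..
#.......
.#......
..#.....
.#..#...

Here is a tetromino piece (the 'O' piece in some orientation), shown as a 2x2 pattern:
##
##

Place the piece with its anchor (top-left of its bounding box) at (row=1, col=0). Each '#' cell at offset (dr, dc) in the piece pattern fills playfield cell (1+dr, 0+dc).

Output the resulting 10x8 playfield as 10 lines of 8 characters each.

Fill (1+0,0+0) = (1,0)
Fill (1+0,0+1) = (1,1)
Fill (1+1,0+0) = (2,0)
Fill (1+1,0+1) = (2,1)

Answer: ........
##......
##......
........
....#...
.#.###..
#.......
.#......
..#.....
.#..#...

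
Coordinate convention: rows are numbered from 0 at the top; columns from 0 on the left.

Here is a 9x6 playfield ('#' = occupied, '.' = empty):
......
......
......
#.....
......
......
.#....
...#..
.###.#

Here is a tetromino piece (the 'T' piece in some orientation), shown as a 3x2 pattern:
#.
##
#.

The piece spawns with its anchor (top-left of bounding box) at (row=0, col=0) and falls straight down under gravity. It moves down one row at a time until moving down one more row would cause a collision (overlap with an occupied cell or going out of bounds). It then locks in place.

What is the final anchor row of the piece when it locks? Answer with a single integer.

Spawn at (row=0, col=0). Try each row:
  row 0: fits
  row 1: blocked -> lock at row 0

Answer: 0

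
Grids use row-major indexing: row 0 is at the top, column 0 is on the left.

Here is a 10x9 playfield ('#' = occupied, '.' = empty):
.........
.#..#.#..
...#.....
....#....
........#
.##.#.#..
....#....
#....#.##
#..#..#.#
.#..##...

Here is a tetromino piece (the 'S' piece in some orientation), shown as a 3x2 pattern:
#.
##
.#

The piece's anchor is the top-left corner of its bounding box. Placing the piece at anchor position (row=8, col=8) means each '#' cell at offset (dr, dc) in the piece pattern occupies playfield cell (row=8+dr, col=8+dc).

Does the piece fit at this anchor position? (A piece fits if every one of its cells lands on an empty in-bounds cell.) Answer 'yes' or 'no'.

Answer: no

Derivation:
Check each piece cell at anchor (8, 8):
  offset (0,0) -> (8,8): occupied ('#') -> FAIL
  offset (1,0) -> (9,8): empty -> OK
  offset (1,1) -> (9,9): out of bounds -> FAIL
  offset (2,1) -> (10,9): out of bounds -> FAIL
All cells valid: no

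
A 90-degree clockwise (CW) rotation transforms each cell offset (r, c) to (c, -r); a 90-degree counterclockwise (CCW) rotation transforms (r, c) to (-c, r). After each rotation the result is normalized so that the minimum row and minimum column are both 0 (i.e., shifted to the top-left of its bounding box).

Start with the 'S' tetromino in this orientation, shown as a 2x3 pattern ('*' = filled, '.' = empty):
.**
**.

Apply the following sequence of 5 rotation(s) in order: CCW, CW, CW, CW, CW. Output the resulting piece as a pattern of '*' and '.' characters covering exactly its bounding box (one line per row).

Answer: *.
**
.*

Derivation:
Start:
.**
**.
After rotation 1 (CCW):
*.
**
.*
After rotation 2 (CW):
.**
**.
After rotation 3 (CW):
*.
**
.*
After rotation 4 (CW):
.**
**.
After rotation 5 (CW):
*.
**
.*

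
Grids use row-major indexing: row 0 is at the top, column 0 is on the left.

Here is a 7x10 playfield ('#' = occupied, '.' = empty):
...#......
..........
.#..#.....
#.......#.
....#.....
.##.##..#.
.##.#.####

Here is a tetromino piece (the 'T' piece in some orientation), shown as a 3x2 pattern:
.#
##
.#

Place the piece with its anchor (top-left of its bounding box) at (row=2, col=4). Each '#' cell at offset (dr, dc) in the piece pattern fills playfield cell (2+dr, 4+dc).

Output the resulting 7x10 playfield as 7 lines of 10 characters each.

Fill (2+0,4+1) = (2,5)
Fill (2+1,4+0) = (3,4)
Fill (2+1,4+1) = (3,5)
Fill (2+2,4+1) = (4,5)

Answer: ...#......
..........
.#..##....
#...##..#.
....##....
.##.##..#.
.##.#.####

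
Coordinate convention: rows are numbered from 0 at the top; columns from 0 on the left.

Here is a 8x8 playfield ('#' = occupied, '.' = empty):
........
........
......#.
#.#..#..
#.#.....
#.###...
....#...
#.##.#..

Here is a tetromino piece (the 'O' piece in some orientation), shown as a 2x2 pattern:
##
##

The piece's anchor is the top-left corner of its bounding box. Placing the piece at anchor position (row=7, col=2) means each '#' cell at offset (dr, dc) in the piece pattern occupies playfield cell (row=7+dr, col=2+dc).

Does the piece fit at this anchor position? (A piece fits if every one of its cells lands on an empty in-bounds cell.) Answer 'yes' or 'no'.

Check each piece cell at anchor (7, 2):
  offset (0,0) -> (7,2): occupied ('#') -> FAIL
  offset (0,1) -> (7,3): occupied ('#') -> FAIL
  offset (1,0) -> (8,2): out of bounds -> FAIL
  offset (1,1) -> (8,3): out of bounds -> FAIL
All cells valid: no

Answer: no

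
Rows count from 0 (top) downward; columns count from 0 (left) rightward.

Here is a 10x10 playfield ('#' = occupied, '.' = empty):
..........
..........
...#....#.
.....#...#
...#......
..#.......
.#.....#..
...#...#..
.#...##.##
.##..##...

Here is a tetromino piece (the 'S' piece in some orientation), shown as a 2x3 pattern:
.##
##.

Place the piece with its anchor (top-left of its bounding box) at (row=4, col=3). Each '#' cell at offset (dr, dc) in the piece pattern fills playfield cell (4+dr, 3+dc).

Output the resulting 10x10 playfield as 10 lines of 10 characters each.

Answer: ..........
..........
...#....#.
.....#...#
...###....
..###.....
.#.....#..
...#...#..
.#...##.##
.##..##...

Derivation:
Fill (4+0,3+1) = (4,4)
Fill (4+0,3+2) = (4,5)
Fill (4+1,3+0) = (5,3)
Fill (4+1,3+1) = (5,4)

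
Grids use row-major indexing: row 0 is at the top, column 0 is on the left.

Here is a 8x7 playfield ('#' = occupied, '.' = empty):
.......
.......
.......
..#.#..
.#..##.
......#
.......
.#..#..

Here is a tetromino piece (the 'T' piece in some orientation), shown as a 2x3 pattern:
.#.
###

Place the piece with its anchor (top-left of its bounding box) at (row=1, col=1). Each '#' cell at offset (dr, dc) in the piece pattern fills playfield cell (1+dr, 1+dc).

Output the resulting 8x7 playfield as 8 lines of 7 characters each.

Answer: .......
..#....
.###...
..#.#..
.#..##.
......#
.......
.#..#..

Derivation:
Fill (1+0,1+1) = (1,2)
Fill (1+1,1+0) = (2,1)
Fill (1+1,1+1) = (2,2)
Fill (1+1,1+2) = (2,3)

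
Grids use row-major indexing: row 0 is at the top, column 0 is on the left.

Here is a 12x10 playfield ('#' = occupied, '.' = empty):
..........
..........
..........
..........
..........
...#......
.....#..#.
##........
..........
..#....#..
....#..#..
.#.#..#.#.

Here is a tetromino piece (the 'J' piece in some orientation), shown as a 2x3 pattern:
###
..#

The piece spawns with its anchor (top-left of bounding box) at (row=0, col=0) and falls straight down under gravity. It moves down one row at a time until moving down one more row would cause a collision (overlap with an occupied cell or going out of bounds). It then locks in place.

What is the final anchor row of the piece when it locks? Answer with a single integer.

Answer: 6

Derivation:
Spawn at (row=0, col=0). Try each row:
  row 0: fits
  row 1: fits
  row 2: fits
  row 3: fits
  row 4: fits
  row 5: fits
  row 6: fits
  row 7: blocked -> lock at row 6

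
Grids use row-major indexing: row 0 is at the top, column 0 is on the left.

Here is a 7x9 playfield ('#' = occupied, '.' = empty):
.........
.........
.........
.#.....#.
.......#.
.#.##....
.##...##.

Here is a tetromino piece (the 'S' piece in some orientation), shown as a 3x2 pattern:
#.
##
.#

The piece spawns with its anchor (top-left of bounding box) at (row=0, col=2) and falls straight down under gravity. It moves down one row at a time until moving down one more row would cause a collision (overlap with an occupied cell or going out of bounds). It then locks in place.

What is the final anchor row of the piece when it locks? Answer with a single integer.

Answer: 2

Derivation:
Spawn at (row=0, col=2). Try each row:
  row 0: fits
  row 1: fits
  row 2: fits
  row 3: blocked -> lock at row 2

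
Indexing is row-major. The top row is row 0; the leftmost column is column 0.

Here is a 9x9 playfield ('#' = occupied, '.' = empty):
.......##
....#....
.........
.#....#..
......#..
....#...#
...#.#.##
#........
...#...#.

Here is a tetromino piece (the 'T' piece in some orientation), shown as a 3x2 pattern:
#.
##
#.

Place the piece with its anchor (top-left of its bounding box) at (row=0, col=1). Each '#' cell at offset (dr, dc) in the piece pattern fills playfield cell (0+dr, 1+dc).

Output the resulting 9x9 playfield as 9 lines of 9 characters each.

Answer: .#.....##
.##.#....
.#.......
.#....#..
......#..
....#...#
...#.#.##
#........
...#...#.

Derivation:
Fill (0+0,1+0) = (0,1)
Fill (0+1,1+0) = (1,1)
Fill (0+1,1+1) = (1,2)
Fill (0+2,1+0) = (2,1)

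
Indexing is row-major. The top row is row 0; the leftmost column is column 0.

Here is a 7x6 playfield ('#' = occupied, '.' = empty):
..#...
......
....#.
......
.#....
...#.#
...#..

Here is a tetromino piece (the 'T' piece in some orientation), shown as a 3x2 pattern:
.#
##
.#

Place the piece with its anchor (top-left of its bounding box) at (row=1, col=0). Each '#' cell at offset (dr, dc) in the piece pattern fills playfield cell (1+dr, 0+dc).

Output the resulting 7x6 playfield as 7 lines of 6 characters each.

Fill (1+0,0+1) = (1,1)
Fill (1+1,0+0) = (2,0)
Fill (1+1,0+1) = (2,1)
Fill (1+2,0+1) = (3,1)

Answer: ..#...
.#....
##..#.
.#....
.#....
...#.#
...#..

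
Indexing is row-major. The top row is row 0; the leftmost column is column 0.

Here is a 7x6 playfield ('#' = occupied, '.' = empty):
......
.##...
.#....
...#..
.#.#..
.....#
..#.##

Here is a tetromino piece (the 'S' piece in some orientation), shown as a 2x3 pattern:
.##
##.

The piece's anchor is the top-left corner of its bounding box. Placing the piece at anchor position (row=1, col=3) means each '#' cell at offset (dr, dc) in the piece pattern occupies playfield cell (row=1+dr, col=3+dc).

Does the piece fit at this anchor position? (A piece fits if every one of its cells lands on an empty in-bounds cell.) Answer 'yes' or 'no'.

Answer: yes

Derivation:
Check each piece cell at anchor (1, 3):
  offset (0,1) -> (1,4): empty -> OK
  offset (0,2) -> (1,5): empty -> OK
  offset (1,0) -> (2,3): empty -> OK
  offset (1,1) -> (2,4): empty -> OK
All cells valid: yes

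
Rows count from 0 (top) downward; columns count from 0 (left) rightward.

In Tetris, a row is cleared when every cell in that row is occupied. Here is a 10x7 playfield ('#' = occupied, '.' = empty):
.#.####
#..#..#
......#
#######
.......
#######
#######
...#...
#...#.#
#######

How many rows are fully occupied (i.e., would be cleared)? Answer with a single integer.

Answer: 4

Derivation:
Check each row:
  row 0: 2 empty cells -> not full
  row 1: 4 empty cells -> not full
  row 2: 6 empty cells -> not full
  row 3: 0 empty cells -> FULL (clear)
  row 4: 7 empty cells -> not full
  row 5: 0 empty cells -> FULL (clear)
  row 6: 0 empty cells -> FULL (clear)
  row 7: 6 empty cells -> not full
  row 8: 4 empty cells -> not full
  row 9: 0 empty cells -> FULL (clear)
Total rows cleared: 4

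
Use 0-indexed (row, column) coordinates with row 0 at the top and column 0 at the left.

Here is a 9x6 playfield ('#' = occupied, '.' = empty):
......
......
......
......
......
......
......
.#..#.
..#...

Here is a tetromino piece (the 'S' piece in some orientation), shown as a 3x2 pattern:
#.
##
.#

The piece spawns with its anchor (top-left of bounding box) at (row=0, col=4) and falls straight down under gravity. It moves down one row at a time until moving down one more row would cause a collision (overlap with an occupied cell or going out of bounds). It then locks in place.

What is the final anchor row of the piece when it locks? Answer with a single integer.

Answer: 5

Derivation:
Spawn at (row=0, col=4). Try each row:
  row 0: fits
  row 1: fits
  row 2: fits
  row 3: fits
  row 4: fits
  row 5: fits
  row 6: blocked -> lock at row 5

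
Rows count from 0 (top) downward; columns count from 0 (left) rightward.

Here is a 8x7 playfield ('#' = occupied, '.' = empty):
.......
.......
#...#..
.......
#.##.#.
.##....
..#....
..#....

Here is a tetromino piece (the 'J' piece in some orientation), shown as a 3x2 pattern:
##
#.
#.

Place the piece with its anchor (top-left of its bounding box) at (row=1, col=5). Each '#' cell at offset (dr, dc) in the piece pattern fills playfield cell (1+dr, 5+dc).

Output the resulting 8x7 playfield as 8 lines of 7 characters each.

Answer: .......
.....##
#...##.
.....#.
#.##.#.
.##....
..#....
..#....

Derivation:
Fill (1+0,5+0) = (1,5)
Fill (1+0,5+1) = (1,6)
Fill (1+1,5+0) = (2,5)
Fill (1+2,5+0) = (3,5)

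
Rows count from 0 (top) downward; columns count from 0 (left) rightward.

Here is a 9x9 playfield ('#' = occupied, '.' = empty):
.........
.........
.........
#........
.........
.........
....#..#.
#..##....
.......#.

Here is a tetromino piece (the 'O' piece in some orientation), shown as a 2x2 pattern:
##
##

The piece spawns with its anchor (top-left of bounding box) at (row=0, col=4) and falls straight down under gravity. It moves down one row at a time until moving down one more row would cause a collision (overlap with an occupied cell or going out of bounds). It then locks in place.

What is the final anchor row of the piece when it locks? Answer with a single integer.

Answer: 4

Derivation:
Spawn at (row=0, col=4). Try each row:
  row 0: fits
  row 1: fits
  row 2: fits
  row 3: fits
  row 4: fits
  row 5: blocked -> lock at row 4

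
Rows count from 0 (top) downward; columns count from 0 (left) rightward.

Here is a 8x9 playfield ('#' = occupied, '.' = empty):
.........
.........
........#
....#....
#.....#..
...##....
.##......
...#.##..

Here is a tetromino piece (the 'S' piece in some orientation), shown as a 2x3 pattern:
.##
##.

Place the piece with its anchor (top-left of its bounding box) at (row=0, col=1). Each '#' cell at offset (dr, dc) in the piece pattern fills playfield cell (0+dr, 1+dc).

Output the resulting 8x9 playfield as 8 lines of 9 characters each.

Fill (0+0,1+1) = (0,2)
Fill (0+0,1+2) = (0,3)
Fill (0+1,1+0) = (1,1)
Fill (0+1,1+1) = (1,2)

Answer: ..##.....
.##......
........#
....#....
#.....#..
...##....
.##......
...#.##..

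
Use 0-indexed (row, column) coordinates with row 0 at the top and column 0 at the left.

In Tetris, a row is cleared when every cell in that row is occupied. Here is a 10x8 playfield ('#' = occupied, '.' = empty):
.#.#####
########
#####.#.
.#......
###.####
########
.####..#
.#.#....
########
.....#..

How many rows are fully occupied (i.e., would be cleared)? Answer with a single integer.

Check each row:
  row 0: 2 empty cells -> not full
  row 1: 0 empty cells -> FULL (clear)
  row 2: 2 empty cells -> not full
  row 3: 7 empty cells -> not full
  row 4: 1 empty cell -> not full
  row 5: 0 empty cells -> FULL (clear)
  row 6: 3 empty cells -> not full
  row 7: 6 empty cells -> not full
  row 8: 0 empty cells -> FULL (clear)
  row 9: 7 empty cells -> not full
Total rows cleared: 3

Answer: 3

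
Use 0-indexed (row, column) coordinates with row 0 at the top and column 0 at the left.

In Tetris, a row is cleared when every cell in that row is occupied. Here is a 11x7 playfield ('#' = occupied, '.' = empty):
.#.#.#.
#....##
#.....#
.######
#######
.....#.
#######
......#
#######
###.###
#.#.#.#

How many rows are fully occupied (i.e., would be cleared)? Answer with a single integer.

Answer: 3

Derivation:
Check each row:
  row 0: 4 empty cells -> not full
  row 1: 4 empty cells -> not full
  row 2: 5 empty cells -> not full
  row 3: 1 empty cell -> not full
  row 4: 0 empty cells -> FULL (clear)
  row 5: 6 empty cells -> not full
  row 6: 0 empty cells -> FULL (clear)
  row 7: 6 empty cells -> not full
  row 8: 0 empty cells -> FULL (clear)
  row 9: 1 empty cell -> not full
  row 10: 3 empty cells -> not full
Total rows cleared: 3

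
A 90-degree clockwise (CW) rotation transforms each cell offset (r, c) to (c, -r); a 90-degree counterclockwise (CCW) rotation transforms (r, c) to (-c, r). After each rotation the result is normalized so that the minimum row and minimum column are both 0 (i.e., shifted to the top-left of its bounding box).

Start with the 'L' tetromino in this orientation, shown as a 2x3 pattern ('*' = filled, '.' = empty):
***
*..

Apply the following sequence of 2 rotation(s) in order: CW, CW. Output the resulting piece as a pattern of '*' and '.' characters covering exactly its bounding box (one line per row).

Start:
***
*..
After rotation 1 (CW):
**
.*
.*
After rotation 2 (CW):
..*
***

Answer: ..*
***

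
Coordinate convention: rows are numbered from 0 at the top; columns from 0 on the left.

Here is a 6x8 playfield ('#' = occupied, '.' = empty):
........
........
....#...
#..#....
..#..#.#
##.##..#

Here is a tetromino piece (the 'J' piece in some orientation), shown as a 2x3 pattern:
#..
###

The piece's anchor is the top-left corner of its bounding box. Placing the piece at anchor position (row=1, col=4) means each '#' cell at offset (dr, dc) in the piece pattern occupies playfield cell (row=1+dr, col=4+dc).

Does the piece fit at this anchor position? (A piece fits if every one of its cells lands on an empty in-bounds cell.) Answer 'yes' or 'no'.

Check each piece cell at anchor (1, 4):
  offset (0,0) -> (1,4): empty -> OK
  offset (1,0) -> (2,4): occupied ('#') -> FAIL
  offset (1,1) -> (2,5): empty -> OK
  offset (1,2) -> (2,6): empty -> OK
All cells valid: no

Answer: no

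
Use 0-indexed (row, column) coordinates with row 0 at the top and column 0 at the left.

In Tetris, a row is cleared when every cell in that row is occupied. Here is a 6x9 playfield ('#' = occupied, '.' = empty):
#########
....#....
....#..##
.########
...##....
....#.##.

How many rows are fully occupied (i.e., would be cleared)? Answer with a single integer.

Answer: 1

Derivation:
Check each row:
  row 0: 0 empty cells -> FULL (clear)
  row 1: 8 empty cells -> not full
  row 2: 6 empty cells -> not full
  row 3: 1 empty cell -> not full
  row 4: 7 empty cells -> not full
  row 5: 6 empty cells -> not full
Total rows cleared: 1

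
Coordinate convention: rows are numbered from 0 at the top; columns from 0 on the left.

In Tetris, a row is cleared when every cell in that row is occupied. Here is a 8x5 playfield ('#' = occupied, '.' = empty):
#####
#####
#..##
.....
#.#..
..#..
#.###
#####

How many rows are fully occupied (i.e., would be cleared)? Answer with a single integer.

Check each row:
  row 0: 0 empty cells -> FULL (clear)
  row 1: 0 empty cells -> FULL (clear)
  row 2: 2 empty cells -> not full
  row 3: 5 empty cells -> not full
  row 4: 3 empty cells -> not full
  row 5: 4 empty cells -> not full
  row 6: 1 empty cell -> not full
  row 7: 0 empty cells -> FULL (clear)
Total rows cleared: 3

Answer: 3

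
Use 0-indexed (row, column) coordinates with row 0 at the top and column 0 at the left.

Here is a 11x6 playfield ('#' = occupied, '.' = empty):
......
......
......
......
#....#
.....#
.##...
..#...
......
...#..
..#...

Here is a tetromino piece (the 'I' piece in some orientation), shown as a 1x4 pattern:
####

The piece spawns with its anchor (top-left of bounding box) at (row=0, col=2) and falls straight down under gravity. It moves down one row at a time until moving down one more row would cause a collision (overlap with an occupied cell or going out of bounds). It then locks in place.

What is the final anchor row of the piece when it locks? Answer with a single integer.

Spawn at (row=0, col=2). Try each row:
  row 0: fits
  row 1: fits
  row 2: fits
  row 3: fits
  row 4: blocked -> lock at row 3

Answer: 3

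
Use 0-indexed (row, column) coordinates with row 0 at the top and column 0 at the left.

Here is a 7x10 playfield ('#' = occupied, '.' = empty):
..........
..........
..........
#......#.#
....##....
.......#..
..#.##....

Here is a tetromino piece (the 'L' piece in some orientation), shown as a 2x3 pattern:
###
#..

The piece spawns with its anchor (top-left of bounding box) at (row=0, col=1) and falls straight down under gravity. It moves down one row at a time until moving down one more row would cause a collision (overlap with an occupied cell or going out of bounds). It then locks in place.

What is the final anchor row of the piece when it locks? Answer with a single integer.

Spawn at (row=0, col=1). Try each row:
  row 0: fits
  row 1: fits
  row 2: fits
  row 3: fits
  row 4: fits
  row 5: fits
  row 6: blocked -> lock at row 5

Answer: 5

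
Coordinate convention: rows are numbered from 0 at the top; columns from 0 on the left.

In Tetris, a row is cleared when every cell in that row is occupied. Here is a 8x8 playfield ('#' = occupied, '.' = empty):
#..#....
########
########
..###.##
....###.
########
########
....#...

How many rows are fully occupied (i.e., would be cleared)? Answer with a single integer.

Answer: 4

Derivation:
Check each row:
  row 0: 6 empty cells -> not full
  row 1: 0 empty cells -> FULL (clear)
  row 2: 0 empty cells -> FULL (clear)
  row 3: 3 empty cells -> not full
  row 4: 5 empty cells -> not full
  row 5: 0 empty cells -> FULL (clear)
  row 6: 0 empty cells -> FULL (clear)
  row 7: 7 empty cells -> not full
Total rows cleared: 4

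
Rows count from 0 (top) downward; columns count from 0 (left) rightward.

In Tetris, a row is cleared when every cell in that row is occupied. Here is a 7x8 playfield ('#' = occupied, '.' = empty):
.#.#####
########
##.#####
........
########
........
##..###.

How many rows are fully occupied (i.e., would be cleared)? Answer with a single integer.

Check each row:
  row 0: 2 empty cells -> not full
  row 1: 0 empty cells -> FULL (clear)
  row 2: 1 empty cell -> not full
  row 3: 8 empty cells -> not full
  row 4: 0 empty cells -> FULL (clear)
  row 5: 8 empty cells -> not full
  row 6: 3 empty cells -> not full
Total rows cleared: 2

Answer: 2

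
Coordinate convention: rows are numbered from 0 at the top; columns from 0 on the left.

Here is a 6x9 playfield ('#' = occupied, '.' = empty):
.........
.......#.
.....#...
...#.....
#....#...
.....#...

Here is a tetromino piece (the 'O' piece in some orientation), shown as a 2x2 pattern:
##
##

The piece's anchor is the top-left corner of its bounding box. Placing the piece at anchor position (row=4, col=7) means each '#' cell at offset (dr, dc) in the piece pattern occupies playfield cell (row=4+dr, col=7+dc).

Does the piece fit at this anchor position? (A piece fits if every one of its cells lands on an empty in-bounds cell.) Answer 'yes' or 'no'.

Answer: yes

Derivation:
Check each piece cell at anchor (4, 7):
  offset (0,0) -> (4,7): empty -> OK
  offset (0,1) -> (4,8): empty -> OK
  offset (1,0) -> (5,7): empty -> OK
  offset (1,1) -> (5,8): empty -> OK
All cells valid: yes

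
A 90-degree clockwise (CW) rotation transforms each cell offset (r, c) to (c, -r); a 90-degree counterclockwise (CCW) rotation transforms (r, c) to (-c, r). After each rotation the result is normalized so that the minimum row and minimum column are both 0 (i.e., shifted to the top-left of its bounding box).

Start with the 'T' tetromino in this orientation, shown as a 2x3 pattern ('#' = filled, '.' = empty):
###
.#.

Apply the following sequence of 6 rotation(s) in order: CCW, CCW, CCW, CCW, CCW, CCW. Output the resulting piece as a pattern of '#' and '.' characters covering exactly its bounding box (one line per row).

Answer: .#.
###

Derivation:
Start:
###
.#.
After rotation 1 (CCW):
#.
##
#.
After rotation 2 (CCW):
.#.
###
After rotation 3 (CCW):
.#
##
.#
After rotation 4 (CCW):
###
.#.
After rotation 5 (CCW):
#.
##
#.
After rotation 6 (CCW):
.#.
###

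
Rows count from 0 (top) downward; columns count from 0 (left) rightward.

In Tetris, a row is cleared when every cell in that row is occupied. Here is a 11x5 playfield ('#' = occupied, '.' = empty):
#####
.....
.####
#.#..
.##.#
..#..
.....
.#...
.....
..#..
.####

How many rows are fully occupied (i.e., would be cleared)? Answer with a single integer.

Check each row:
  row 0: 0 empty cells -> FULL (clear)
  row 1: 5 empty cells -> not full
  row 2: 1 empty cell -> not full
  row 3: 3 empty cells -> not full
  row 4: 2 empty cells -> not full
  row 5: 4 empty cells -> not full
  row 6: 5 empty cells -> not full
  row 7: 4 empty cells -> not full
  row 8: 5 empty cells -> not full
  row 9: 4 empty cells -> not full
  row 10: 1 empty cell -> not full
Total rows cleared: 1

Answer: 1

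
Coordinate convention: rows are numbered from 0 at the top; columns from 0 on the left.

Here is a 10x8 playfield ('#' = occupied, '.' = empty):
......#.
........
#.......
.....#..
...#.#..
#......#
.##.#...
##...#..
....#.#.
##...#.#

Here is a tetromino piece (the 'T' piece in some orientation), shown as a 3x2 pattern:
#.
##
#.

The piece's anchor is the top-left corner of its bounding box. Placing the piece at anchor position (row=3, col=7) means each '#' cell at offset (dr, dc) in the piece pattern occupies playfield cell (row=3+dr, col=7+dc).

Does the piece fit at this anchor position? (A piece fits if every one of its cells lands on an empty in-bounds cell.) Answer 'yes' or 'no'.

Answer: no

Derivation:
Check each piece cell at anchor (3, 7):
  offset (0,0) -> (3,7): empty -> OK
  offset (1,0) -> (4,7): empty -> OK
  offset (1,1) -> (4,8): out of bounds -> FAIL
  offset (2,0) -> (5,7): occupied ('#') -> FAIL
All cells valid: no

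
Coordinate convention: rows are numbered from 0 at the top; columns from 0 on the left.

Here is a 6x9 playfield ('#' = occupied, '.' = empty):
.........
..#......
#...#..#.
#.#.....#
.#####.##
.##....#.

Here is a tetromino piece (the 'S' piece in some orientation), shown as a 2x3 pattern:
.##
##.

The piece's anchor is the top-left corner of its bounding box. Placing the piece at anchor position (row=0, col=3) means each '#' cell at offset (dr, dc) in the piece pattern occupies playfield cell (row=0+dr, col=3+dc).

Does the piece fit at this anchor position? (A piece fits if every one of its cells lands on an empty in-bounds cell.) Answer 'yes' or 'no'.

Check each piece cell at anchor (0, 3):
  offset (0,1) -> (0,4): empty -> OK
  offset (0,2) -> (0,5): empty -> OK
  offset (1,0) -> (1,3): empty -> OK
  offset (1,1) -> (1,4): empty -> OK
All cells valid: yes

Answer: yes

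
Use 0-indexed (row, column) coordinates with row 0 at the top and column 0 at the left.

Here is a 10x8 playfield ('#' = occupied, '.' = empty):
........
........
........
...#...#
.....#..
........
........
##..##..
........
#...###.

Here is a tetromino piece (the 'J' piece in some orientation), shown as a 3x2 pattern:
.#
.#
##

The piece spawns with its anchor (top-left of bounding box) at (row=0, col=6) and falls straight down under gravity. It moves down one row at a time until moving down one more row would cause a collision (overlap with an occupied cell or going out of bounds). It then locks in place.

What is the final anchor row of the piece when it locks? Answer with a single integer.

Spawn at (row=0, col=6). Try each row:
  row 0: fits
  row 1: blocked -> lock at row 0

Answer: 0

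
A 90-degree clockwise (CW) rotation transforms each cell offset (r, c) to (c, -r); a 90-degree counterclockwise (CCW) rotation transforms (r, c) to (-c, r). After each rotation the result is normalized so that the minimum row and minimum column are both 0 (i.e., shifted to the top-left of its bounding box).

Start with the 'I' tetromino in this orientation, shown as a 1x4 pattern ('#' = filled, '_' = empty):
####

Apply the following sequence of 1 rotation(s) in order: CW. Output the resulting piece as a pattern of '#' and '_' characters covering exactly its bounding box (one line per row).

Start:
####
After rotation 1 (CW):
#
#
#
#

Answer: #
#
#
#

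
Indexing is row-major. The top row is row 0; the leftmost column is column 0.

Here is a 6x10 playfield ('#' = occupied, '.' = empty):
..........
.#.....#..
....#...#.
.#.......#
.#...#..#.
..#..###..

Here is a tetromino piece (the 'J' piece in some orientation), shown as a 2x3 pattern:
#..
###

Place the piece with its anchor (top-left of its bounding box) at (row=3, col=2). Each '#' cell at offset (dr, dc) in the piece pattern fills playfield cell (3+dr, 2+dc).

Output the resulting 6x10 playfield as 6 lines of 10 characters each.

Fill (3+0,2+0) = (3,2)
Fill (3+1,2+0) = (4,2)
Fill (3+1,2+1) = (4,3)
Fill (3+1,2+2) = (4,4)

Answer: ..........
.#.....#..
....#...#.
.##......#
.#####..#.
..#..###..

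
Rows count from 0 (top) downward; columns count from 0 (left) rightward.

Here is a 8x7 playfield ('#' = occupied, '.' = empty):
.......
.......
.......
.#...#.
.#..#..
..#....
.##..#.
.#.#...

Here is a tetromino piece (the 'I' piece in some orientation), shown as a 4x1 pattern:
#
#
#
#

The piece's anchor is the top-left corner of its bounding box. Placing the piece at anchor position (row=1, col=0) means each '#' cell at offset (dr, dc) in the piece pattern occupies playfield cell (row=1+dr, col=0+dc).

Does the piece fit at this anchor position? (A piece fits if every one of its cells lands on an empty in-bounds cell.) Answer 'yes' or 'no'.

Check each piece cell at anchor (1, 0):
  offset (0,0) -> (1,0): empty -> OK
  offset (1,0) -> (2,0): empty -> OK
  offset (2,0) -> (3,0): empty -> OK
  offset (3,0) -> (4,0): empty -> OK
All cells valid: yes

Answer: yes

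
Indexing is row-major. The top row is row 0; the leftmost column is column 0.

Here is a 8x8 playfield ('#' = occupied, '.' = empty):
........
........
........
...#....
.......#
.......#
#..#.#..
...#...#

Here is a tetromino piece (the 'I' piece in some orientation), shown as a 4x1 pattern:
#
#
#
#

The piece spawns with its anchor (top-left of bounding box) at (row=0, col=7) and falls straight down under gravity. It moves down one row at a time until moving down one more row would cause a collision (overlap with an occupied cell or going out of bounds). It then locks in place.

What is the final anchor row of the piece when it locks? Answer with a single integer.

Answer: 0

Derivation:
Spawn at (row=0, col=7). Try each row:
  row 0: fits
  row 1: blocked -> lock at row 0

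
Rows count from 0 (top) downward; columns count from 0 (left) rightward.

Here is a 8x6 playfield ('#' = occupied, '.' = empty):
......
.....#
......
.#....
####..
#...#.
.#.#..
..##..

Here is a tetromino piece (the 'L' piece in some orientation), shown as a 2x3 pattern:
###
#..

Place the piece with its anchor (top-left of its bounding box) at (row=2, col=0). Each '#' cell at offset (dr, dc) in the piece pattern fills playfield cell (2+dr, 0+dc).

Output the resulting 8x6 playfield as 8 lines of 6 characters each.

Fill (2+0,0+0) = (2,0)
Fill (2+0,0+1) = (2,1)
Fill (2+0,0+2) = (2,2)
Fill (2+1,0+0) = (3,0)

Answer: ......
.....#
###...
##....
####..
#...#.
.#.#..
..##..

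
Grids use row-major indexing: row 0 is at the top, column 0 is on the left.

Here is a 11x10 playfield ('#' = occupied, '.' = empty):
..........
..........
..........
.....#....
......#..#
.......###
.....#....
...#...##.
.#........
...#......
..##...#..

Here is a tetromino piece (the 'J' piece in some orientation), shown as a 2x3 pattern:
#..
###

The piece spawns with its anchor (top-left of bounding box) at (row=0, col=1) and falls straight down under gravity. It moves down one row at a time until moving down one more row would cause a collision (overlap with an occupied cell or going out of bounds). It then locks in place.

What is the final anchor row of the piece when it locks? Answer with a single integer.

Answer: 5

Derivation:
Spawn at (row=0, col=1). Try each row:
  row 0: fits
  row 1: fits
  row 2: fits
  row 3: fits
  row 4: fits
  row 5: fits
  row 6: blocked -> lock at row 5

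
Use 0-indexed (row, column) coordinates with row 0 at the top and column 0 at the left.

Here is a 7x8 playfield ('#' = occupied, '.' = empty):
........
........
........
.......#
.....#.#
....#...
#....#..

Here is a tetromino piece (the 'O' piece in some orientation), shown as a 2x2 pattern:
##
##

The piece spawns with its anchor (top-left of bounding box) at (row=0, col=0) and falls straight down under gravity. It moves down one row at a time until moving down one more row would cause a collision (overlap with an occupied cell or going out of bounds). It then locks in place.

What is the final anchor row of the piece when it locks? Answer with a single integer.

Spawn at (row=0, col=0). Try each row:
  row 0: fits
  row 1: fits
  row 2: fits
  row 3: fits
  row 4: fits
  row 5: blocked -> lock at row 4

Answer: 4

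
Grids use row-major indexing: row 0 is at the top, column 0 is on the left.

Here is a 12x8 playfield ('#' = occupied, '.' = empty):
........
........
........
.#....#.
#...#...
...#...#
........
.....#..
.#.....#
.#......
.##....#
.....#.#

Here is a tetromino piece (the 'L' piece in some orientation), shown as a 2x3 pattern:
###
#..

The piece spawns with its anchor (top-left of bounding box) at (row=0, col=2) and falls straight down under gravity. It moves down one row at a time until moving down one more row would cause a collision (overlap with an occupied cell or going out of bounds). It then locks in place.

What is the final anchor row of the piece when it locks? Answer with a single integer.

Answer: 3

Derivation:
Spawn at (row=0, col=2). Try each row:
  row 0: fits
  row 1: fits
  row 2: fits
  row 3: fits
  row 4: blocked -> lock at row 3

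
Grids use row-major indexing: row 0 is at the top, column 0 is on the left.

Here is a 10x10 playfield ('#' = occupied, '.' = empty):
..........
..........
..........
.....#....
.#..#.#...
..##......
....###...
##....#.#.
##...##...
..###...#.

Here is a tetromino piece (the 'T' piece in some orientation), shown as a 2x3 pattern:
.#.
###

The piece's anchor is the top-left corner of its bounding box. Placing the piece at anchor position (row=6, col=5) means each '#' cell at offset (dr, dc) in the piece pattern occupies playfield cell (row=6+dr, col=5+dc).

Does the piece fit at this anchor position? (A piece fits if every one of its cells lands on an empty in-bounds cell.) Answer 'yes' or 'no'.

Check each piece cell at anchor (6, 5):
  offset (0,1) -> (6,6): occupied ('#') -> FAIL
  offset (1,0) -> (7,5): empty -> OK
  offset (1,1) -> (7,6): occupied ('#') -> FAIL
  offset (1,2) -> (7,7): empty -> OK
All cells valid: no

Answer: no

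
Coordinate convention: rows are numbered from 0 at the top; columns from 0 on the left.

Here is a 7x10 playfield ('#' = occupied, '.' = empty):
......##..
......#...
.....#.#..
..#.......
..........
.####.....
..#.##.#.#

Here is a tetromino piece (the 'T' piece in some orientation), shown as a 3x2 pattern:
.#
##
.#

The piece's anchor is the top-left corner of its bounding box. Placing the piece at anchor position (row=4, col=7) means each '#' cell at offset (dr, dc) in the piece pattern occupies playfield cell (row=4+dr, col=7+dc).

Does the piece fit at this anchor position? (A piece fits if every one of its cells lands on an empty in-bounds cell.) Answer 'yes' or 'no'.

Answer: yes

Derivation:
Check each piece cell at anchor (4, 7):
  offset (0,1) -> (4,8): empty -> OK
  offset (1,0) -> (5,7): empty -> OK
  offset (1,1) -> (5,8): empty -> OK
  offset (2,1) -> (6,8): empty -> OK
All cells valid: yes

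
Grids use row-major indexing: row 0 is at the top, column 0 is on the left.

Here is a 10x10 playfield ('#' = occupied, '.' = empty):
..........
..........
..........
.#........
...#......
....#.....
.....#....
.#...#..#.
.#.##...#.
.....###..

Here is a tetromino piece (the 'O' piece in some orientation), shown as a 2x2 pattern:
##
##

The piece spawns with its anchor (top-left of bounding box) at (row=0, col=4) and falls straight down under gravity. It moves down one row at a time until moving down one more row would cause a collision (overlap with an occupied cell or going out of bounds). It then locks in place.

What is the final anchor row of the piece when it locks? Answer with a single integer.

Answer: 3

Derivation:
Spawn at (row=0, col=4). Try each row:
  row 0: fits
  row 1: fits
  row 2: fits
  row 3: fits
  row 4: blocked -> lock at row 3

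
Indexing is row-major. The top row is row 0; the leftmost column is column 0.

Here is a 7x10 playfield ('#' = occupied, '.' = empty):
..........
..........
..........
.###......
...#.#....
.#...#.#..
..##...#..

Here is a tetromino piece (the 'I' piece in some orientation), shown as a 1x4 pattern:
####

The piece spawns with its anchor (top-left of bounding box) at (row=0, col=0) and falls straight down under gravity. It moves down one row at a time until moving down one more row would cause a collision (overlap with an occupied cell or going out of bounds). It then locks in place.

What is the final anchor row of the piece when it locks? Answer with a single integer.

Spawn at (row=0, col=0). Try each row:
  row 0: fits
  row 1: fits
  row 2: fits
  row 3: blocked -> lock at row 2

Answer: 2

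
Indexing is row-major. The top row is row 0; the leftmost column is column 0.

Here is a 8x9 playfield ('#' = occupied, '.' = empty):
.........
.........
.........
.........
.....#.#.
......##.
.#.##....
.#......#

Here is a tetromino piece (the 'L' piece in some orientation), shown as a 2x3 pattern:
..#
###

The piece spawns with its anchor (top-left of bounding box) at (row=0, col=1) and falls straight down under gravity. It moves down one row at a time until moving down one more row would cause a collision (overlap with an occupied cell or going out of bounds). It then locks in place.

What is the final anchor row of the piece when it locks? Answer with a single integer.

Answer: 4

Derivation:
Spawn at (row=0, col=1). Try each row:
  row 0: fits
  row 1: fits
  row 2: fits
  row 3: fits
  row 4: fits
  row 5: blocked -> lock at row 4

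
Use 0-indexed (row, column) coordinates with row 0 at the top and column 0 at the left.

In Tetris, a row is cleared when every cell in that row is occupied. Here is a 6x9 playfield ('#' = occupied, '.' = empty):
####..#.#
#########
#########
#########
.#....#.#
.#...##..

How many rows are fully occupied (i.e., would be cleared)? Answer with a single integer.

Answer: 3

Derivation:
Check each row:
  row 0: 3 empty cells -> not full
  row 1: 0 empty cells -> FULL (clear)
  row 2: 0 empty cells -> FULL (clear)
  row 3: 0 empty cells -> FULL (clear)
  row 4: 6 empty cells -> not full
  row 5: 6 empty cells -> not full
Total rows cleared: 3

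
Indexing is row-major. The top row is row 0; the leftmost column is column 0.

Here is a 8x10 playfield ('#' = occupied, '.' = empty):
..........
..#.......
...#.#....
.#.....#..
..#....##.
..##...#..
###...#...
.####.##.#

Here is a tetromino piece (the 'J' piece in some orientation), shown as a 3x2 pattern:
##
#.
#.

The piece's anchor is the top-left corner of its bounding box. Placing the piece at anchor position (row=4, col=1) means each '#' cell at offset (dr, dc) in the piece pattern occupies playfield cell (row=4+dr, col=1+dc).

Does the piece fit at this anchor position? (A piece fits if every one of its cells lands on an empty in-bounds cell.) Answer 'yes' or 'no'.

Check each piece cell at anchor (4, 1):
  offset (0,0) -> (4,1): empty -> OK
  offset (0,1) -> (4,2): occupied ('#') -> FAIL
  offset (1,0) -> (5,1): empty -> OK
  offset (2,0) -> (6,1): occupied ('#') -> FAIL
All cells valid: no

Answer: no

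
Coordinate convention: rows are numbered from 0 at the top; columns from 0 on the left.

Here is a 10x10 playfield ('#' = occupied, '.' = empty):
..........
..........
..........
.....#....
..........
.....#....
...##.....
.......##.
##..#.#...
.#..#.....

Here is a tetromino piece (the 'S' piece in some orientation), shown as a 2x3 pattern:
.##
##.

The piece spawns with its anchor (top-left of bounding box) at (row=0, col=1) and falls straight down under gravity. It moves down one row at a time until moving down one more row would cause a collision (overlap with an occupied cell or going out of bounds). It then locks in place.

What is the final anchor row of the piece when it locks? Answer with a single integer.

Spawn at (row=0, col=1). Try each row:
  row 0: fits
  row 1: fits
  row 2: fits
  row 3: fits
  row 4: fits
  row 5: fits
  row 6: blocked -> lock at row 5

Answer: 5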